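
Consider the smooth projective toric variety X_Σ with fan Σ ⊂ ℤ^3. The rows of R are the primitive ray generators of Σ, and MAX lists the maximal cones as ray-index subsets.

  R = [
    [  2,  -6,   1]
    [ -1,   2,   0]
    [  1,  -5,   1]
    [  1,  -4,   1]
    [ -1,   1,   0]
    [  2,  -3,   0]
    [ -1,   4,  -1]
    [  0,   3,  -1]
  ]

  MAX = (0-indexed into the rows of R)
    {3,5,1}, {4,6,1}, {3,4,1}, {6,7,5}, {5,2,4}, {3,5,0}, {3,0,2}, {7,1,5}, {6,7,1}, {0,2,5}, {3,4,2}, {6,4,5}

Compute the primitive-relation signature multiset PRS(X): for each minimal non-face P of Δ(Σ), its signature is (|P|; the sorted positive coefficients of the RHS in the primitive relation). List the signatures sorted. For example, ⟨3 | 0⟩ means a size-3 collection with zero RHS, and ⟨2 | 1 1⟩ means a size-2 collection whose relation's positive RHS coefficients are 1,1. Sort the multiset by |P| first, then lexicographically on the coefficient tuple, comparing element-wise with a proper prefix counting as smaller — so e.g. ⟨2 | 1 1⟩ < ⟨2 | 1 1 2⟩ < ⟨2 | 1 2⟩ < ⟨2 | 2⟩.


14 collections generate NE(X_Σ); each relation:

  • {3,6}:  v_{3} + v_{6} = 0 — sig = ⟨2 | 0⟩
  • {0,1}:  v_{0} + v_{1} = v_{3} — sig = ⟨2 | 1⟩
  • {0,4}:  v_{0} + v_{4} = v_{2} — sig = ⟨2 | 1⟩
  • {0,7}:  v_{0} + v_{7} = v_{5} — sig = ⟨2 | 1⟩
  • {4,7}:  v_{4} + v_{7} = v_{6} — sig = ⟨2 | 1⟩
  • {0,6}:  v_{0} + v_{6} = v_{4} + v_{5} — sig = ⟨2 | 1 1⟩
  • {1,2}:  v_{1} + v_{2} = v_{3} + v_{4} — sig = ⟨2 | 1 1⟩
  • {2,7}:  v_{2} + v_{7} = v_{4} + v_{5} — sig = ⟨2 | 1 1⟩
  • {3,7}:  v_{3} + v_{7} = v_{1} + v_{5} — sig = ⟨2 | 1 1⟩
  • {2,6}:  v_{2} + v_{6} = 2·v_{4} + v_{5} — sig = ⟨2 | 1 2⟩
  • {1,4,5}:  v_{1} + v_{4} + v_{5} = 0 — sig = ⟨3 | 0⟩
  • {1,5,6}:  v_{1} + v_{5} + v_{6} = v_{7} — sig = ⟨3 | 1⟩
  • {3,4,5}:  v_{3} + v_{4} + v_{5} = v_{0} — sig = ⟨3 | 1⟩
  • {2,3,5}:  v_{2} + v_{3} + v_{5} = 2·v_{0} — sig = ⟨3 | 2⟩

Sorted signature multiset PRS(X):
{ ⟨2 | 0⟩,  ⟨2 | 1⟩ ×4,  ⟨2 | 1 1⟩ ×4,  ⟨2 | 1 2⟩,  ⟨3 | 0⟩,  ⟨3 | 1⟩ ×2,  ⟨3 | 2⟩ }


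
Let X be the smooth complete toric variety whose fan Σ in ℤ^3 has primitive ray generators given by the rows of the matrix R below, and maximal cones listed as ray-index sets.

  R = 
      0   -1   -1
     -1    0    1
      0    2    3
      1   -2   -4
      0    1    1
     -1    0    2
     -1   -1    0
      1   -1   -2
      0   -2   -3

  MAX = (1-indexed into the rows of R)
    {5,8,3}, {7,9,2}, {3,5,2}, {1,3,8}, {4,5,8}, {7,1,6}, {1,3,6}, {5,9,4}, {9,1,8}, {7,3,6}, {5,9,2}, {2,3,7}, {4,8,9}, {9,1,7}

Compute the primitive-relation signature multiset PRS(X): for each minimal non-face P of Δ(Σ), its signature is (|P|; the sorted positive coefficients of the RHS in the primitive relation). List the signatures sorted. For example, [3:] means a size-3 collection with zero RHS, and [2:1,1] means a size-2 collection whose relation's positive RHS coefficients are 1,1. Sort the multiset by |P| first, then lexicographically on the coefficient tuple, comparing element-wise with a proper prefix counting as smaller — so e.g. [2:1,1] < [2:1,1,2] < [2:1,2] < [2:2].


|primitive collections| = 17. Relations:

  P = {1,5}:  v_{1} + v_{5} = 0  so sig = [2:]
  P = {3,9}:  v_{3} + v_{9} = 0  so sig = [2:]
  P = {1,2}:  v_{1} + v_{2} = v_{7}  so sig = [2:1]
  P = {2,4}:  v_{2} + v_{4} = v_{9}  so sig = [2:1]
  P = {2,8}:  v_{2} + v_{8} = v_{1}  so sig = [2:1]
  P = {5,7}:  v_{5} + v_{7} = v_{2}  so sig = [2:1]
  P = {1,4}:  v_{1} + v_{4} = v_{8} + v_{9}  so sig = [2:1,1]
  P = {3,4}:  v_{3} + v_{4} = v_{5} + v_{8}  so sig = [2:1,1]
  P = {4,7}:  v_{4} + v_{7} = v_{1} + v_{9}  so sig = [2:1,1]
  P = {5,6}:  v_{5} + v_{6} = v_{3} + v_{7}  so sig = [2:1,1]
  P = {6,9}:  v_{6} + v_{9} = v_{1} + v_{7}  so sig = [2:1,1]
  P = {2,6}:  v_{2} + v_{6} = v_{3} + 2·v_{7}  so sig = [2:1,2]
  P = {6,8}:  v_{6} + v_{8} = 3·v_{1} + v_{3}  so sig = [2:1,3]
  P = {4,6}:  v_{4} + v_{6} = 2·v_{1}  so sig = [2:2]
  P = {7,8}:  v_{7} + v_{8} = 2·v_{1}  so sig = [2:2]
  P = {1,3,7}:  v_{1} + v_{3} + v_{7} = v_{6}  so sig = [3:1]
  P = {5,8,9}:  v_{5} + v_{8} + v_{9} = v_{4}  so sig = [3:1]

Hence PRS(X_Σ) =
{ [2:] ×2,  [2:1] ×4,  [2:1,1] ×5,  [2:1,2],  [2:1,3],  [2:2] ×2,  [3:1] ×2 }


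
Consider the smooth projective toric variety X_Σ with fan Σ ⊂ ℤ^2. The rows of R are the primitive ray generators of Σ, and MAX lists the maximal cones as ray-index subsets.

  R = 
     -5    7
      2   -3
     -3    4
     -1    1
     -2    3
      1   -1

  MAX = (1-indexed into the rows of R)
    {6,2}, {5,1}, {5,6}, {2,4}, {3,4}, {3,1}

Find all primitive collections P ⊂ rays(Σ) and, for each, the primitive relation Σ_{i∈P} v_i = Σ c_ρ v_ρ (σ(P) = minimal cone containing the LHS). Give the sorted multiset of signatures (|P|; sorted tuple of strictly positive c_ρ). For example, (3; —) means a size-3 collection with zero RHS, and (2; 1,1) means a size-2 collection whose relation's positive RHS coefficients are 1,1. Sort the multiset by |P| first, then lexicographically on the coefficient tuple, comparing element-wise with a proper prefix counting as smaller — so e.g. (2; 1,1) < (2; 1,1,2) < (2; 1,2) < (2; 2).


9 collections generate NE(X_Σ); each relation:

  • {2,5}:  v_{2} + v_{5} = 0  ⟹  sig = (2; —)
  • {4,6}:  v_{4} + v_{6} = 0  ⟹  sig = (2; —)
  • {1,2}:  v_{1} + v_{2} = v_{3}  ⟹  sig = (2; 1)
  • {2,3}:  v_{2} + v_{3} = v_{4}  ⟹  sig = (2; 1)
  • {3,5}:  v_{3} + v_{5} = v_{1}  ⟹  sig = (2; 1)
  • {3,6}:  v_{3} + v_{6} = v_{5}  ⟹  sig = (2; 1)
  • {4,5}:  v_{4} + v_{5} = v_{3}  ⟹  sig = (2; 1)
  • {1,4}:  v_{1} + v_{4} = 2·v_{3}  ⟹  sig = (2; 2)
  • {1,6}:  v_{1} + v_{6} = 2·v_{5}  ⟹  sig = (2; 2)

so the primitive-relation signature multiset is
[(2; —), (2; —), (2; 1), (2; 1), (2; 1), (2; 1), (2; 1), (2; 2), (2; 2)]


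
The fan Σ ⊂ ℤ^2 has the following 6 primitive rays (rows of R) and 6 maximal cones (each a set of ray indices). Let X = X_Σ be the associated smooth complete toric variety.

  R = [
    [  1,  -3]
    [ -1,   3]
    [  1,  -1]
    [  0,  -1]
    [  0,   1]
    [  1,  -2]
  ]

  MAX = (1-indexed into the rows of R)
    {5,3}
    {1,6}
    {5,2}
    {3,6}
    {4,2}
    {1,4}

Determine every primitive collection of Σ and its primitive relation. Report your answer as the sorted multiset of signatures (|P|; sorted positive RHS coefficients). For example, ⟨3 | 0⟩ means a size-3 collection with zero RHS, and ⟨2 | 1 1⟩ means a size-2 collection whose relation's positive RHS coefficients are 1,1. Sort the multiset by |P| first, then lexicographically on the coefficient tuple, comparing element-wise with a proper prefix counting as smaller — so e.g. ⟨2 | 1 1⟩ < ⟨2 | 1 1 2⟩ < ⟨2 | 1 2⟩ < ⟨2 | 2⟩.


Primitive collections (9):

  P={1,2}:  v_{1} + v_{2} = 0  ⇒ sig = ⟨2 | 0⟩
  P={4,5}:  v_{4} + v_{5} = 0  ⇒ sig = ⟨2 | 0⟩
  P={1,5}:  v_{1} + v_{5} = v_{6}  ⇒ sig = ⟨2 | 1⟩
  P={2,6}:  v_{2} + v_{6} = v_{5}  ⇒ sig = ⟨2 | 1⟩
  P={3,4}:  v_{3} + v_{4} = v_{6}  ⇒ sig = ⟨2 | 1⟩
  P={4,6}:  v_{4} + v_{6} = v_{1}  ⇒ sig = ⟨2 | 1⟩
  P={5,6}:  v_{5} + v_{6} = v_{3}  ⇒ sig = ⟨2 | 1⟩
  P={1,3}:  v_{1} + v_{3} = 2·v_{6}  ⇒ sig = ⟨2 | 2⟩
  P={2,3}:  v_{2} + v_{3} = 2·v_{5}  ⇒ sig = ⟨2 | 2⟩

Sorted signature multiset PRS(X):
    |P|=2: 9 collections, coeffs (), (), (1), (1), (1), (1), (1), (2), (2)


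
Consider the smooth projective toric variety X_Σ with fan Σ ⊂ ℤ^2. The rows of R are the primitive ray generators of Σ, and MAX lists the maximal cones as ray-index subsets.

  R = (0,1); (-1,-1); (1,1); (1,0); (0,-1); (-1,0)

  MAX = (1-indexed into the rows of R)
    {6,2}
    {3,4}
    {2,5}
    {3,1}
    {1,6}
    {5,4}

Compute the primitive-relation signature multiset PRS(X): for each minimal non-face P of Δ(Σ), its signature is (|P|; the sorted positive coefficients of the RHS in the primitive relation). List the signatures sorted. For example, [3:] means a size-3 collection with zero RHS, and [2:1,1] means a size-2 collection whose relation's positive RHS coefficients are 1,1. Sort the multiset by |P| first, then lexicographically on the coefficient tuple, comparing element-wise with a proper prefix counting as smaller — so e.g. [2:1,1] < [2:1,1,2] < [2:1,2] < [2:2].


9 minimal non-faces of Δ(Σ) (on 6 rays):

  P={1,5}:  v_{1} + v_{5} = 0  ⇒ sig = [2:]
  P={2,3}:  v_{2} + v_{3} = 0  ⇒ sig = [2:]
  P={4,6}:  v_{4} + v_{6} = 0  ⇒ sig = [2:]
  P={1,2}:  v_{1} + v_{2} = v_{6}  ⇒ sig = [2:1]
  P={1,4}:  v_{1} + v_{4} = v_{3}  ⇒ sig = [2:1]
  P={2,4}:  v_{2} + v_{4} = v_{5}  ⇒ sig = [2:1]
  P={3,5}:  v_{3} + v_{5} = v_{4}  ⇒ sig = [2:1]
  P={3,6}:  v_{3} + v_{6} = v_{1}  ⇒ sig = [2:1]
  P={5,6}:  v_{5} + v_{6} = v_{2}  ⇒ sig = [2:1]

Hence PRS(X_Σ) =
[[2:], [2:], [2:], [2:1], [2:1], [2:1], [2:1], [2:1], [2:1]]


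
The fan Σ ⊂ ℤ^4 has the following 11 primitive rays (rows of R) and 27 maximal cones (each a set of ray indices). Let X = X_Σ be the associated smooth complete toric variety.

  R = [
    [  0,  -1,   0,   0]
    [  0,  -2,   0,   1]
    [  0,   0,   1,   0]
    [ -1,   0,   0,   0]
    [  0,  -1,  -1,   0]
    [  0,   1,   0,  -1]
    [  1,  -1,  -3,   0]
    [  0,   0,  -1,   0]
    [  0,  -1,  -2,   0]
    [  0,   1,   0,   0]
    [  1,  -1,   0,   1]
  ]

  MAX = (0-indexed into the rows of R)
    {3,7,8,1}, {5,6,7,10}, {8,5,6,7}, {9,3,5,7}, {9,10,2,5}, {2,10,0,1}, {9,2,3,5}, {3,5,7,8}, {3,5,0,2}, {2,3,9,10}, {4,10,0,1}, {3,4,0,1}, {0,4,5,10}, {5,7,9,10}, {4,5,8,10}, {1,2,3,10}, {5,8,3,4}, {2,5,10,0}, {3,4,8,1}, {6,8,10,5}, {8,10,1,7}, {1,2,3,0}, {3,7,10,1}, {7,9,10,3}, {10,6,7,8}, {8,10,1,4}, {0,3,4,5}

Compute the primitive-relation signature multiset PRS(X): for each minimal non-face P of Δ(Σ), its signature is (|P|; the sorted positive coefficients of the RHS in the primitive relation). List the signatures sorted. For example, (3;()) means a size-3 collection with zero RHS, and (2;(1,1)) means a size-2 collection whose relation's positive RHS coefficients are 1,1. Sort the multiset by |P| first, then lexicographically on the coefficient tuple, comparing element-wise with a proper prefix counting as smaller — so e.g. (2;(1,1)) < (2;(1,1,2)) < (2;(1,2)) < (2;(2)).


The 22 primitive collections of Σ (r=11, n=4):

  P = {0,9}:  v_{0} + v_{9} = 0 ; sig = (2;())
  P = {2,7}:  v_{2} + v_{7} = 0 ; sig = (2;())
  P = {0,7}:  v_{0} + v_{7} = v_{4} ; sig = (2;(1))
  P = {1,5}:  v_{1} + v_{5} = v_{0} ; sig = (2;(1))
  P = {2,4}:  v_{2} + v_{4} = v_{0} ; sig = (2;(1))
  P = {2,8}:  v_{2} + v_{8} = v_{4} ; sig = (2;(1))
  P = {4,7}:  v_{4} + v_{7} = v_{8} ; sig = (2;(1))
  P = {4,9}:  v_{4} + v_{9} = v_{7} ; sig = (2;(1))
  P = {1,9}:  v_{1} + v_{9} = v_{3} + v_{10} ; sig = (2;(1,1))
  P = {3,6}:  v_{3} + v_{6} = v_{7} + v_{8} ; sig = (2;(1,1))
  P = {1,6}:  v_{1} + v_{6} = v_{4} + v_{8} + v_{10} ; sig = (2;(1,1,1))
  P = {2,6}:  v_{2} + v_{6} = v_{5} + v_{8} + v_{10} ; sig = (2;(1,1,1))
  P = {0,6}:  v_{0} + v_{6} = v_{4} + v_{5} + v_{8} + v_{10} ; sig = (2;(1,1,1,1))
  P = {4,6}:  v_{4} + v_{6} = v_{5} + 2·v_{8} + v_{10} ; sig = (2;(1,1,2))
  P = {6,9}:  v_{6} + v_{9} = v_{5} + 3·v_{7} + v_{10} ; sig = (2;(1,1,3))
  P = {0,8}:  v_{0} + v_{8} = 2·v_{4} ; sig = (2;(2))
  P = {8,9}:  v_{8} + v_{9} = 2·v_{7} ; sig = (2;(2))
  P = {3,5,10}:  v_{3} + v_{5} + v_{10} = 0 ; sig = (3;())
  P = {0,3,10}:  v_{0} + v_{3} + v_{10} = v_{1} ; sig = (3;(1))
  P = {3,4,10}:  v_{3} + v_{4} + v_{10} = v_{1} + v_{7} ; sig = (3;(1,1))
  P = {3,8,10}:  v_{3} + v_{8} + v_{10} = v_{1} + 2·v_{7} ; sig = (3;(1,2))
  P = {5,7,8,10}:  v_{5} + v_{7} + v_{8} + v_{10} = v_{6} ; sig = (4;(1))

Sorted signature multiset PRS(X):
[(2;()), (2;()), (2;(1)), (2;(1)), (2;(1)), (2;(1)), (2;(1)), (2;(1)), (2;(1,1)), (2;(1,1)), (2;(1,1,1)), (2;(1,1,1)), (2;(1,1,1,1)), (2;(1,1,2)), (2;(1,1,3)), (2;(2)), (2;(2)), (3;()), (3;(1)), (3;(1,1)), (3;(1,2)), (4;(1))]


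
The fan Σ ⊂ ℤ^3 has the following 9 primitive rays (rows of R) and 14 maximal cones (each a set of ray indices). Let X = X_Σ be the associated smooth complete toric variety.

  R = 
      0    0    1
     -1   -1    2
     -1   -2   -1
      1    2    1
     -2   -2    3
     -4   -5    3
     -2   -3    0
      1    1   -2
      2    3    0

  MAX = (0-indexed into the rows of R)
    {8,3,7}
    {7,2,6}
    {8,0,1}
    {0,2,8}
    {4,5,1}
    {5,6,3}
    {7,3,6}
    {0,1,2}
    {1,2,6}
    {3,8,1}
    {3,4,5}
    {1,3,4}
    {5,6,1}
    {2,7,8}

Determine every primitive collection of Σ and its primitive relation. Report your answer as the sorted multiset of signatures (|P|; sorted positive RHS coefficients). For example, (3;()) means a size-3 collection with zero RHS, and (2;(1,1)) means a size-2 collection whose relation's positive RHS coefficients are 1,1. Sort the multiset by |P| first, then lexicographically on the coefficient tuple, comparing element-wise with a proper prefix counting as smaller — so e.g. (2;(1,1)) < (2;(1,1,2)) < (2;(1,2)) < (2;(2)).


18 collections generate NE(X_Σ); each relation:

  P={1,7}:  v_{1} + v_{7} = 0 ; sig = (2;())
  P={2,3}:  v_{2} + v_{3} = 0 ; sig = (2;())
  P={6,8}:  v_{6} + v_{8} = 0 ; sig = (2;())
  P={4,6}:  v_{4} + v_{6} = v_{5} ; sig = (2;(1))
  P={5,8}:  v_{5} + v_{8} = v_{4} ; sig = (2;(1))
  P={0,3}:  v_{0} + v_{3} = v_{1} + v_{8} ; sig = (2;(1,1))
  P={0,6}:  v_{0} + v_{6} = v_{1} + v_{2} ; sig = (2;(1,1))
  P={0,7}:  v_{0} + v_{7} = v_{2} + v_{8} ; sig = (2;(1,1))
  P={2,4}:  v_{2} + v_{4} = v_{1} + v_{6} ; sig = (2;(1,1))
  P={4,7}:  v_{4} + v_{7} = v_{3} + v_{6} ; sig = (2;(1,1))
  P={4,8}:  v_{4} + v_{8} = v_{1} + v_{3} ; sig = (2;(1,1))
  P={0,5}:  v_{0} + v_{5} = 2·v_{1} + v_{6} ; sig = (2;(1,2))
  P={2,5}:  v_{2} + v_{5} = v_{1} + 2·v_{6} ; sig = (2;(1,2))
  P={5,7}:  v_{5} + v_{7} = v_{3} + 2·v_{6} ; sig = (2;(1,2))
  P={0,4}:  v_{0} + v_{4} = 2·v_{1} ; sig = (2;(2))
  P={1,2,8}:  v_{1} + v_{2} + v_{8} = v_{0} ; sig = (3;(1))
  P={1,3,6}:  v_{1} + v_{3} + v_{6} = v_{4} ; sig = (3;(1))
  P={1,3,5}:  v_{1} + v_{3} + v_{5} = 2·v_{4} ; sig = (3;(2))

Signatures (|P|; sorted positive RHS coefficients), sorted:
    (2;())
    (2;())
    (2;())
    (2;(1))
    (2;(1))
    (2;(1,1))
    (2;(1,1))
    (2;(1,1))
    (2;(1,1))
    (2;(1,1))
    (2;(1,1))
    (2;(1,2))
    (2;(1,2))
    (2;(1,2))
    (2;(2))
    (3;(1))
    (3;(1))
    (3;(2))


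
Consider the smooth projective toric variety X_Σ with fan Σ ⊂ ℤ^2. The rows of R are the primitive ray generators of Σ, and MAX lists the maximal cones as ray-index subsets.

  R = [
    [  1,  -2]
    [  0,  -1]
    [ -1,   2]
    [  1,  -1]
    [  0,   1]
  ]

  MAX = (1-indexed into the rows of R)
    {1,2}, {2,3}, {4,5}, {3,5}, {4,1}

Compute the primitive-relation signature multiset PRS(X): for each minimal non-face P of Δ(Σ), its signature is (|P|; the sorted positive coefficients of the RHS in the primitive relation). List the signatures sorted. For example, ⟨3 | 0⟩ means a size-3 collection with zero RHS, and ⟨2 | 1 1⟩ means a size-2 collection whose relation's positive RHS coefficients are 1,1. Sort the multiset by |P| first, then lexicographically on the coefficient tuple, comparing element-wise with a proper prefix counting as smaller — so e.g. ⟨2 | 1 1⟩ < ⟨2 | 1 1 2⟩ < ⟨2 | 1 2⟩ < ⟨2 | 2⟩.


|primitive collections| = 5. Relations:

  P={1,3}:  v_{1} + v_{3} = 0  so sig = ⟨2 | 0⟩
  P={2,5}:  v_{2} + v_{5} = 0  so sig = ⟨2 | 0⟩
  P={1,5}:  v_{1} + v_{5} = v_{4}  so sig = ⟨2 | 1⟩
  P={2,4}:  v_{2} + v_{4} = v_{1}  so sig = ⟨2 | 1⟩
  P={3,4}:  v_{3} + v_{4} = v_{5}  so sig = ⟨2 | 1⟩

Sorted signature multiset PRS(X):
    |P|=2: 5 collections, coeffs (), (), (1), (1), (1)


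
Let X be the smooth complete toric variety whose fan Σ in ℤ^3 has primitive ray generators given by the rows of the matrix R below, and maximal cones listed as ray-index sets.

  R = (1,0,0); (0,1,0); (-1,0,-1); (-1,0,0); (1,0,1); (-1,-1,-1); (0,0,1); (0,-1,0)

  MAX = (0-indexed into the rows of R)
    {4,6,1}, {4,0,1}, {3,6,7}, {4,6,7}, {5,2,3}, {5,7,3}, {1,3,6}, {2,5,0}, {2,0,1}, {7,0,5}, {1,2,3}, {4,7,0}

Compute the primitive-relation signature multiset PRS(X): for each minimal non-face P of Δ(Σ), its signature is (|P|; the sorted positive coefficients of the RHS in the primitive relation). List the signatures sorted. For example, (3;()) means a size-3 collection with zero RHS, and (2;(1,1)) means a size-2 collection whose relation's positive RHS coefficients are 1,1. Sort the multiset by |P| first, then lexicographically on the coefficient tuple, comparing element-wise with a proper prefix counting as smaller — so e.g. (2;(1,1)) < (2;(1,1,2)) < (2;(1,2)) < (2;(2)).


Δ(Σ) — 8 vertices, 10 min non-faces:

  • {0,3}:  v_{0} + v_{3} = 0  so sig = (2;())
  • {1,7}:  v_{1} + v_{7} = 0  so sig = (2;())
  • {2,4}:  v_{2} + v_{4} = 0  so sig = (2;())
  • {0,6}:  v_{0} + v_{6} = v_{4}  so sig = (2;(1))
  • {1,5}:  v_{1} + v_{5} = v_{2}  so sig = (2;(1))
  • {2,6}:  v_{2} + v_{6} = v_{3}  so sig = (2;(1))
  • {2,7}:  v_{2} + v_{7} = v_{5}  so sig = (2;(1))
  • {3,4}:  v_{3} + v_{4} = v_{6}  so sig = (2;(1))
  • {4,5}:  v_{4} + v_{5} = v_{7}  so sig = (2;(1))
  • {5,6}:  v_{5} + v_{6} = v_{3} + v_{7}  so sig = (2;(1,1))

so the primitive-relation signature multiset is
[(2;()), (2;()), (2;()), (2;(1)), (2;(1)), (2;(1)), (2;(1)), (2;(1)), (2;(1)), (2;(1,1))]


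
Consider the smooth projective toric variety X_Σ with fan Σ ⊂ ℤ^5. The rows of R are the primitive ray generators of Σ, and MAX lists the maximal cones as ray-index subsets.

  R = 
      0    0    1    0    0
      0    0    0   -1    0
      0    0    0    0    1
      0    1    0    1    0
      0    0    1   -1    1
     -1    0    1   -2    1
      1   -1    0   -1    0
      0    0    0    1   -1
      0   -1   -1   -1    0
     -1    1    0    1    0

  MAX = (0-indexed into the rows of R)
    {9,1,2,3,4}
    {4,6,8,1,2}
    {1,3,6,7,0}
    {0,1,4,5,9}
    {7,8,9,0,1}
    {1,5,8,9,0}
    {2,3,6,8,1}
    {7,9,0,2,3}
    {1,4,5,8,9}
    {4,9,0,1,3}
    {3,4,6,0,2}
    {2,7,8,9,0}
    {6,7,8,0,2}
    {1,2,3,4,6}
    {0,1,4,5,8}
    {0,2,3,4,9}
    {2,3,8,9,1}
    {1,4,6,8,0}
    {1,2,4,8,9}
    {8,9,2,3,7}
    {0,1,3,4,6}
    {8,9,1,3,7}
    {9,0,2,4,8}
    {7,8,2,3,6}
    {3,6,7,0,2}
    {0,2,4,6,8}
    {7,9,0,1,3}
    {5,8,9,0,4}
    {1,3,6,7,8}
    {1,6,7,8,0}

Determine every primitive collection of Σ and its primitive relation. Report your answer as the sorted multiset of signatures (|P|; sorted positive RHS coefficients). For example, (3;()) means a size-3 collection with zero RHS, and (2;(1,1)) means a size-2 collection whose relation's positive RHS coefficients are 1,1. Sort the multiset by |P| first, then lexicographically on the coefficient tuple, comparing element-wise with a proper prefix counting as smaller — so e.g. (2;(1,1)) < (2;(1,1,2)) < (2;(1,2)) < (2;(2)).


The 11 primitive collections of Σ (r=10, n=5):

  {6,9}:  v_{6} + v_{9} = 0 ; sig = (2;())
  {4,7}:  v_{4} + v_{7} = v_{0} ; sig = (2;(1))
  {3,5}:  v_{3} + v_{5} = v_{1} + v_{4} + v_{9} ; sig = (2;(1,1,1))
  {5,6}:  v_{5} + v_{6} = v_{0} + v_{1} + v_{4} + v_{8} ; sig = (2;(1,1,1,1))
  {5,7}:  v_{5} + v_{7} = 2·v_{0} + v_{1} + v_{8} + v_{9} ; sig = (2;(1,1,1,2))
  {2,5}:  v_{2} + v_{5} = 2·v_{4} + v_{8} + v_{9} ; sig = (2;(1,1,2))
  {0,3,8}:  v_{0} + v_{3} + v_{8} = 0 ; sig = (3;())
  {1,2,7}:  v_{1} + v_{2} + v_{7} = 0 ; sig = (3;())
  {0,1,2}:  v_{0} + v_{1} + v_{2} = v_{4} ; sig = (3;(1))
  {3,4,8}:  v_{3} + v_{4} + v_{8} = v_{1} + v_{2} ; sig = (3;(1,1))
  {0,1,4,8,9}:  v_{0} + v_{1} + v_{4} + v_{8} + v_{9} = v_{5} ; sig = (5;(1))

Signatures (|P|; sorted positive RHS coefficients), sorted:
[(2;()), (2;(1)), (2;(1,1,1)), (2;(1,1,1,1)), (2;(1,1,1,2)), (2;(1,1,2)), (3;()), (3;()), (3;(1)), (3;(1,1)), (5;(1))]


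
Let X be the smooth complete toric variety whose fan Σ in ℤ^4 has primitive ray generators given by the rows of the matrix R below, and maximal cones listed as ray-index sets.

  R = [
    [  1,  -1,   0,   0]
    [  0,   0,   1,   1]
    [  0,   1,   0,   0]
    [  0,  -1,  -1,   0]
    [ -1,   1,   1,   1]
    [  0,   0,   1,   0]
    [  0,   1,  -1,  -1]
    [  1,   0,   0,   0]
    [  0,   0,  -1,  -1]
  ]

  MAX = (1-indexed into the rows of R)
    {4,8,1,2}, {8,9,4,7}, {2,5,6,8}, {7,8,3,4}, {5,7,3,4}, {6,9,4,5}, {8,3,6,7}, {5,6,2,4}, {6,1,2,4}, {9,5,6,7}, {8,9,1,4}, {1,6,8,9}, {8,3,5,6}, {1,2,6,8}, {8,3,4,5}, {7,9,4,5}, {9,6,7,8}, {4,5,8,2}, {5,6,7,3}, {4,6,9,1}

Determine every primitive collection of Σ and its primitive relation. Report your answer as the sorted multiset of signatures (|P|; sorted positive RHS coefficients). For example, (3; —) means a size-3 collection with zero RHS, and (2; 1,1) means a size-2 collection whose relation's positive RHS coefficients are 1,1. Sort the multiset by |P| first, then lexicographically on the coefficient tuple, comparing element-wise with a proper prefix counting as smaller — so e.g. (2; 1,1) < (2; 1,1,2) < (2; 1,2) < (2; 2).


|primitive collections| = 12. Relations:

  P={2,9}:  v_{2} + v_{9} = 0  →  sig = (2; —)
  P={1,3}:  v_{1} + v_{3} = v_{8}  →  sig = (2; 1)
  P={1,5}:  v_{1} + v_{5} = v_{2}  →  sig = (2; 1)
  P={2,7}:  v_{2} + v_{7} = v_{3}  →  sig = (2; 1)
  P={3,9}:  v_{3} + v_{9} = v_{7}  →  sig = (2; 1)
  P={1,7}:  v_{1} + v_{7} = v_{8} + v_{9}  →  sig = (2; 1,1)
  P={2,3}:  v_{2} + v_{3} = v_{5} + v_{8}  →  sig = (2; 1,1)
  P={3,4,6}:  v_{3} + v_{4} + v_{6} = 0  →  sig = (3; —)
  P={4,6,7}:  v_{4} + v_{6} + v_{7} = v_{9}  →  sig = (3; 1)
  P={4,6,8}:  v_{4} + v_{6} + v_{8} = v_{1}  →  sig = (3; 1)
  P={5,8,9}:  v_{5} + v_{8} + v_{9} = v_{3}  →  sig = (3; 1)
  P={5,7,8}:  v_{5} + v_{7} + v_{8} = 2·v_{3}  →  sig = (3; 2)

Signatures (|P|; sorted positive RHS coefficients), sorted:
    (2; —)
    (2; 1)
    (2; 1)
    (2; 1)
    (2; 1)
    (2; 1,1)
    (2; 1,1)
    (3; —)
    (3; 1)
    (3; 1)
    (3; 1)
    (3; 2)


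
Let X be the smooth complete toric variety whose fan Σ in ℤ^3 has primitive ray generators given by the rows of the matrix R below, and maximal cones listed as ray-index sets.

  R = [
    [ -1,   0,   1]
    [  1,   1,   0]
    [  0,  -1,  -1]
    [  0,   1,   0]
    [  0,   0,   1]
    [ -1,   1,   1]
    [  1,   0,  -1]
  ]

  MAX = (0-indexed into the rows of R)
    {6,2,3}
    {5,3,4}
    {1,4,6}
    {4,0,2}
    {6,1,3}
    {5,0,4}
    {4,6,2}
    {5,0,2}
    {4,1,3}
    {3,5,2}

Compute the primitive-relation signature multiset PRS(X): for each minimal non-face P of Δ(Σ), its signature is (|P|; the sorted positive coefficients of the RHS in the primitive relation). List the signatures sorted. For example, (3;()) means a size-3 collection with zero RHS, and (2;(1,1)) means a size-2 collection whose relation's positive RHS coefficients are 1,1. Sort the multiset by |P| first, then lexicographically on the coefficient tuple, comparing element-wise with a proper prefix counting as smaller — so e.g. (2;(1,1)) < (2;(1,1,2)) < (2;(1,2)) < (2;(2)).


The 9 primitive collections of Σ (r=7, n=3):

  P={0,6}:  v_{0} + v_{6} = 0 — sig = (2;())
  P={0,3}:  v_{0} + v_{3} = v_{5} — sig = (2;(1))
  P={1,2}:  v_{1} + v_{2} = v_{6} — sig = (2;(1))
  P={5,6}:  v_{5} + v_{6} = v_{3} — sig = (2;(1))
  P={0,1}:  v_{0} + v_{1} = v_{3} + v_{4} — sig = (2;(1,1))
  P={1,5}:  v_{1} + v_{5} = 2·v_{3} + v_{4} — sig = (2;(1,2))
  P={2,3,4}:  v_{2} + v_{3} + v_{4} = 0 — sig = (3;())
  P={2,4,5}:  v_{2} + v_{4} + v_{5} = v_{0} — sig = (3;(1))
  P={3,4,6}:  v_{3} + v_{4} + v_{6} = v_{1} — sig = (3;(1))

Hence PRS(X_Σ) =
    (2;())
    (2;(1))
    (2;(1))
    (2;(1))
    (2;(1,1))
    (2;(1,2))
    (3;())
    (3;(1))
    (3;(1))


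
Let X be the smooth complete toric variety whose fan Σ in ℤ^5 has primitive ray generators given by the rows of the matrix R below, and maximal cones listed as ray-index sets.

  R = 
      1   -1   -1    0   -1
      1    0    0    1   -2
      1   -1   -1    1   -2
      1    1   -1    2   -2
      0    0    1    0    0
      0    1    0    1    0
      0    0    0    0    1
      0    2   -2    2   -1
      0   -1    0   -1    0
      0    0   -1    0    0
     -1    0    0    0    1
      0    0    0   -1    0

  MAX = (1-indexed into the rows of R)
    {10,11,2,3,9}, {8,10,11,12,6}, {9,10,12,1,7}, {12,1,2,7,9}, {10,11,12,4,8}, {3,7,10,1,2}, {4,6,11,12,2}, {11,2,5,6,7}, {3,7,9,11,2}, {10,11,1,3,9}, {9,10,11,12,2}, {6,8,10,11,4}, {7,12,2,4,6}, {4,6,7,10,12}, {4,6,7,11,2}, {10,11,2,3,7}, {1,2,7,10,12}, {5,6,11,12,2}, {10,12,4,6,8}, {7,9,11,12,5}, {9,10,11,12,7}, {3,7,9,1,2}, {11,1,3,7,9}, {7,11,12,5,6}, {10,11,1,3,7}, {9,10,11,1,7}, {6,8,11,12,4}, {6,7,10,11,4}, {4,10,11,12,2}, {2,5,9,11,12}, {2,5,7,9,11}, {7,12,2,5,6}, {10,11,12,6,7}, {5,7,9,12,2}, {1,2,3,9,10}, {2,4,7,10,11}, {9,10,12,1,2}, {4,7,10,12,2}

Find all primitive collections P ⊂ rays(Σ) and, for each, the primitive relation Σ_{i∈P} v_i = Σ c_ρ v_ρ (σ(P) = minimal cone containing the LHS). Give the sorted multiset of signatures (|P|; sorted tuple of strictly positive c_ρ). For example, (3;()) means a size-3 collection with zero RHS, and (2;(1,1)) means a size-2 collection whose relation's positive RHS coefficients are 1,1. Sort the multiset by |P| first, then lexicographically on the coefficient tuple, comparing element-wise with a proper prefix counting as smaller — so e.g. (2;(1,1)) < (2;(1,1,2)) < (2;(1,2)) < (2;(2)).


The 25 primitive collections of Σ (r=12, n=5):

  • {5,10}:  v_{5} + v_{10} = 0  ⟹  sig = (2;())
  • {6,9}:  v_{6} + v_{9} = 0  ⟹  sig = (2;())
  • {4,5}:  v_{4} + v_{5} = v_{2} + v_{6}  ⟹  sig = (2;(1,1))
  • {4,9}:  v_{4} + v_{9} = v_{2} + v_{10}  ⟹  sig = (2;(1,1))
  • {1,5}:  v_{1} + v_{5} = v_{2} + v_{7} + v_{9}  ⟹  sig = (2;(1,1,1))
  • {1,6}:  v_{1} + v_{6} = v_{2} + v_{7} + v_{10}  ⟹  sig = (2;(1,1,1))
  • {3,12}:  v_{3} + v_{12} = v_{2} + v_{9} + v_{10}  ⟹  sig = (2;(1,1,1))
  • {5,8}:  v_{5} + v_{8} = v_{4} + v_{6} + v_{11} + v_{12}  ⟹  sig = (2;(1,1,1,1))
  • {8,9}:  v_{8} + v_{9} = v_{4} + v_{10} + v_{11} + v_{12}  ⟹  sig = (2;(1,1,1,1))
  • {3,5}:  v_{3} + v_{5} = 2·v_{2} + v_{7} + v_{9} + v_{11}  ⟹  sig = (2;(1,1,1,2))
  • {3,6}:  v_{3} + v_{6} = 2·v_{2} + v_{7} + v_{10} + v_{11}  ⟹  sig = (2;(1,1,1,2))
  • {3,8}:  v_{3} + v_{8} = v_{2} + v_{4} + 2·v_{10} + v_{11}  ⟹  sig = (2;(1,1,1,2))
  • {2,8}:  v_{2} + v_{8} = 2·v_{4} + v_{11} + v_{12}  ⟹  sig = (2;(1,1,2))
  • {3,4}:  v_{3} + v_{4} = 3·v_{2} + v_{7} + 2·v_{10} + v_{11}  ⟹  sig = (2;(1,1,2,3))
  • {1,8}:  v_{1} + v_{8} = v_{4} + 2·v_{10}  ⟹  sig = (2;(1,2))
  • {1,4}:  v_{1} + v_{4} = 2·v_{2} + v_{7} + 2·v_{10}  ⟹  sig = (2;(1,2,2))
  • {7,8}:  v_{7} + v_{8} = 2·v_{6} + 2·v_{10}  ⟹  sig = (2;(2,2))
  • {1,2,11}:  v_{1} + v_{2} + v_{11} = v_{3}  ⟹  sig = (3;(1))
  • {2,6,10}:  v_{2} + v_{6} + v_{10} = v_{4}  ⟹  sig = (3;(1))
  • {1,11,12}:  v_{1} + v_{11} + v_{12} = v_{9} + v_{10}  ⟹  sig = (3;(1,1))
  • {2,7,11,12}:  v_{2} + v_{7} + v_{11} + v_{12} = 0  ⟹  sig = (4;())
  • {2,7,9,10}:  v_{2} + v_{7} + v_{9} + v_{10} = v_{1}  ⟹  sig = (4;(1))
  • {4,7,11,12}:  v_{4} + v_{7} + v_{11} + v_{12} = v_{6} + v_{10}  ⟹  sig = (4;(1,1))
  • {3,7,9,10}:  v_{3} + v_{7} + v_{9} + v_{10} = 2·v_{1} + v_{11}  ⟹  sig = (4;(1,2))
  • {4,6,10,11,12}:  v_{4} + v_{6} + v_{10} + v_{11} + v_{12} = v_{8}  ⟹  sig = (5;(1))

Signatures (|P|; sorted positive RHS coefficients), sorted:
[(2;()), (2;()), (2;(1,1)), (2;(1,1)), (2;(1,1,1)), (2;(1,1,1)), (2;(1,1,1)), (2;(1,1,1,1)), (2;(1,1,1,1)), (2;(1,1,1,2)), (2;(1,1,1,2)), (2;(1,1,1,2)), (2;(1,1,2)), (2;(1,1,2,3)), (2;(1,2)), (2;(1,2,2)), (2;(2,2)), (3;(1)), (3;(1)), (3;(1,1)), (4;()), (4;(1)), (4;(1,1)), (4;(1,2)), (5;(1))]


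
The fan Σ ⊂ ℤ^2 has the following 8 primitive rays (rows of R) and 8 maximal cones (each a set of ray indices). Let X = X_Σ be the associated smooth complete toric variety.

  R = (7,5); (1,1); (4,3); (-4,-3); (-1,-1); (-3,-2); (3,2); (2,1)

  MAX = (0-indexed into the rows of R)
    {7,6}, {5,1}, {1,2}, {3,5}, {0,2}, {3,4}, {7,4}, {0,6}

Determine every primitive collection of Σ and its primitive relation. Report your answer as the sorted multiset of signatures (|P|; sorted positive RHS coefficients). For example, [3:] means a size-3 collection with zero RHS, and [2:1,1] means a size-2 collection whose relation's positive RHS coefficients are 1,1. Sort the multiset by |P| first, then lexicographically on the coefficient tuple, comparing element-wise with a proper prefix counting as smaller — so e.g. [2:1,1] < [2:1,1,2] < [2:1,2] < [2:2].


Primitive collections (20):

  • {1,4}:  v_{1} + v_{4} = 0  ⟹  sig = [2:]
  • {2,3}:  v_{2} + v_{3} = 0  ⟹  sig = [2:]
  • {5,6}:  v_{5} + v_{6} = 0  ⟹  sig = [2:]
  • {0,3}:  v_{0} + v_{3} = v_{6}  ⟹  sig = [2:1]
  • {0,5}:  v_{0} + v_{5} = v_{2}  ⟹  sig = [2:1]
  • {1,3}:  v_{1} + v_{3} = v_{5}  ⟹  sig = [2:1]
  • {1,6}:  v_{1} + v_{6} = v_{2}  ⟹  sig = [2:1]
  • {1,7}:  v_{1} + v_{7} = v_{6}  ⟹  sig = [2:1]
  • {2,4}:  v_{2} + v_{4} = v_{6}  ⟹  sig = [2:1]
  • {2,5}:  v_{2} + v_{5} = v_{1}  ⟹  sig = [2:1]
  • {2,6}:  v_{2} + v_{6} = v_{0}  ⟹  sig = [2:1]
  • {3,6}:  v_{3} + v_{6} = v_{4}  ⟹  sig = [2:1]
  • {4,5}:  v_{4} + v_{5} = v_{3}  ⟹  sig = [2:1]
  • {4,6}:  v_{4} + v_{6} = v_{7}  ⟹  sig = [2:1]
  • {5,7}:  v_{5} + v_{7} = v_{4}  ⟹  sig = [2:1]
  • {0,1}:  v_{0} + v_{1} = 2·v_{2}  ⟹  sig = [2:2]
  • {0,4}:  v_{0} + v_{4} = 2·v_{6}  ⟹  sig = [2:2]
  • {2,7}:  v_{2} + v_{7} = 2·v_{6}  ⟹  sig = [2:2]
  • {3,7}:  v_{3} + v_{7} = 2·v_{4}  ⟹  sig = [2:2]
  • {0,7}:  v_{0} + v_{7} = 3·v_{6}  ⟹  sig = [2:3]

Hence PRS(X_Σ) =
[[2:], [2:], [2:], [2:1], [2:1], [2:1], [2:1], [2:1], [2:1], [2:1], [2:1], [2:1], [2:1], [2:1], [2:1], [2:2], [2:2], [2:2], [2:2], [2:3]]


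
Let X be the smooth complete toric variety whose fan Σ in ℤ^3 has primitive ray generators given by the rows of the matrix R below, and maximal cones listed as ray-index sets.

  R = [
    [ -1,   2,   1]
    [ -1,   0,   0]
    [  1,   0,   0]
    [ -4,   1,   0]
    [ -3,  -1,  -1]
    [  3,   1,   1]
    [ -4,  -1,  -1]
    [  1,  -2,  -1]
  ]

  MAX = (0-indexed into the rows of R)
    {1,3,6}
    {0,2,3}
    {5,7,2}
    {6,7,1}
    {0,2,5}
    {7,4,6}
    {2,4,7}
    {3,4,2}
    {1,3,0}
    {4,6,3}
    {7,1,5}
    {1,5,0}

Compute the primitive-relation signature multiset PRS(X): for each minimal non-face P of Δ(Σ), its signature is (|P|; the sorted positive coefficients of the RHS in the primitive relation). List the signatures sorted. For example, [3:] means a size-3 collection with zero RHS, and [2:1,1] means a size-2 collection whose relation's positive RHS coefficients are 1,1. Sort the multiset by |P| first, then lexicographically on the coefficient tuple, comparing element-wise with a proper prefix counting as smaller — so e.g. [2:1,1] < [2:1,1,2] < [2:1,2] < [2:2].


10 collections generate NE(X_Σ); each relation:

  P={0,7}:  v_{0} + v_{7} = 0  ⟹  sig = [2:]
  P={1,2}:  v_{1} + v_{2} = 0  ⟹  sig = [2:]
  P={4,5}:  v_{4} + v_{5} = 0  ⟹  sig = [2:]
  P={0,4}:  v_{0} + v_{4} = v_{3}  ⟹  sig = [2:1]
  P={1,4}:  v_{1} + v_{4} = v_{6}  ⟹  sig = [2:1]
  P={2,6}:  v_{2} + v_{6} = v_{4}  ⟹  sig = [2:1]
  P={3,5}:  v_{3} + v_{5} = v_{0}  ⟹  sig = [2:1]
  P={3,7}:  v_{3} + v_{7} = v_{4}  ⟹  sig = [2:1]
  P={5,6}:  v_{5} + v_{6} = v_{1}  ⟹  sig = [2:1]
  P={0,6}:  v_{0} + v_{6} = v_{1} + v_{3}  ⟹  sig = [2:1,1]

Signatures (|P|; sorted positive RHS coefficients), sorted:
[[2:], [2:], [2:], [2:1], [2:1], [2:1], [2:1], [2:1], [2:1], [2:1,1]]


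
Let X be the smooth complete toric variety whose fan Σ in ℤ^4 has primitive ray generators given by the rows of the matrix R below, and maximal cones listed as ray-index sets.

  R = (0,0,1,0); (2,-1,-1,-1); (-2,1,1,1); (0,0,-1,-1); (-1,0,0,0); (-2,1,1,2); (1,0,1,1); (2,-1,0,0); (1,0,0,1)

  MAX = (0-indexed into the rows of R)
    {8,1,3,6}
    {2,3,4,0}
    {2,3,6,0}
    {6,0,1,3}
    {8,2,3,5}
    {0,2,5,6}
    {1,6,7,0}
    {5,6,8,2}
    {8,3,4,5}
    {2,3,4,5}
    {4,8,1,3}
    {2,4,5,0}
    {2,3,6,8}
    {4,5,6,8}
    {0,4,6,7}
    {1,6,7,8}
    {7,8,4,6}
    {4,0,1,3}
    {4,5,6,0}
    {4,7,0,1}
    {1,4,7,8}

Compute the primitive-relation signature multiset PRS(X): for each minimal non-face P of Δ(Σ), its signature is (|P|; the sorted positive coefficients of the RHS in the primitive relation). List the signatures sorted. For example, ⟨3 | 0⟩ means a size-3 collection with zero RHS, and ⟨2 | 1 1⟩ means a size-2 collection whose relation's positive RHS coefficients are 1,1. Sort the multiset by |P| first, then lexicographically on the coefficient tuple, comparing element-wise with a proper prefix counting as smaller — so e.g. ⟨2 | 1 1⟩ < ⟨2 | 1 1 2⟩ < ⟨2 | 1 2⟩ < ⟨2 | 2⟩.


The 12 primitive collections of Σ (r=9, n=4):

  {1,2}:  v_{1} + v_{2} = 0 — sig = ⟨2 | 0⟩
  {0,8}:  v_{0} + v_{8} = v_{6} — sig = ⟨2 | 1⟩
  {3,7}:  v_{3} + v_{7} = v_{1} — sig = ⟨2 | 1⟩
  {1,5}:  v_{1} + v_{5} = v_{4} + v_{8} — sig = ⟨2 | 1 1⟩
  {2,7}:  v_{2} + v_{7} = v_{4} + v_{6} — sig = ⟨2 | 1 1⟩
  {5,7}:  v_{5} + v_{7} = 2·v_{4} + v_{6} + v_{8} — sig = ⟨2 | 1 1 2⟩
  {3,4,6}:  v_{3} + v_{4} + v_{6} = 0 — sig = ⟨3 | 0⟩
  {0,3,5}:  v_{0} + v_{3} + v_{5} = v_{2} — sig = ⟨3 | 1⟩
  {1,4,6}:  v_{1} + v_{4} + v_{6} = v_{7} — sig = ⟨3 | 1⟩
  {2,4,8}:  v_{2} + v_{4} + v_{8} = v_{5} — sig = ⟨3 | 1⟩
  {2,4,6}:  v_{2} + v_{4} + v_{6} = v_{0} + v_{5} — sig = ⟨3 | 1 1⟩
  {3,5,6}:  v_{3} + v_{5} + v_{6} = v_{2} + v_{8} — sig = ⟨3 | 1 1⟩

Signatures (|P|; sorted positive RHS coefficients), sorted:
{ ⟨2 | 0⟩,  ⟨2 | 1⟩ ×2,  ⟨2 | 1 1⟩ ×2,  ⟨2 | 1 1 2⟩,  ⟨3 | 0⟩,  ⟨3 | 1⟩ ×3,  ⟨3 | 1 1⟩ ×2 }


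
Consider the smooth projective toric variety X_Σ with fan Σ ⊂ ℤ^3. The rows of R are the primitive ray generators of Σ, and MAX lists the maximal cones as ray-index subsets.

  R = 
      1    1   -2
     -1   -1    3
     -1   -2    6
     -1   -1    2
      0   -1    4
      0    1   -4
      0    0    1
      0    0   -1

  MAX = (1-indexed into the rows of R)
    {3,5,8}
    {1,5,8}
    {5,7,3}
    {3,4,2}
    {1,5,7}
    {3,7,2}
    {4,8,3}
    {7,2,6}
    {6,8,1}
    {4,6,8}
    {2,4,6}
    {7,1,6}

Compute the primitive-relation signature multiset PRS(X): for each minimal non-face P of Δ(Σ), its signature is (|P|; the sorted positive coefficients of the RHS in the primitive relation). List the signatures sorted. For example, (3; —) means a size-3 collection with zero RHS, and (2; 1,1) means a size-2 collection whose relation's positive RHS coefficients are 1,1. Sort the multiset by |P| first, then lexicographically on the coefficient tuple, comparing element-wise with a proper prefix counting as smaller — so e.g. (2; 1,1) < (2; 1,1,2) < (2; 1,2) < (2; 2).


Minimal non-faces — 10 found among 8 rays, 12 max cones:

  • {1,4}:  v_{1} + v_{4} = 0 — sig = (2; —)
  • {5,6}:  v_{5} + v_{6} = 0 — sig = (2; —)
  • {7,8}:  v_{7} + v_{8} = 0 — sig = (2; —)
  • {1,2}:  v_{1} + v_{2} = v_{7} — sig = (2; 1)
  • {1,3}:  v_{1} + v_{3} = v_{5} — sig = (2; 1)
  • {2,8}:  v_{2} + v_{8} = v_{4} — sig = (2; 1)
  • {3,6}:  v_{3} + v_{6} = v_{4} — sig = (2; 1)
  • {4,5}:  v_{4} + v_{5} = v_{3} — sig = (2; 1)
  • {4,7}:  v_{4} + v_{7} = v_{2} — sig = (2; 1)
  • {2,5}:  v_{2} + v_{5} = v_{3} + v_{7} — sig = (2; 1,1)

Signatures (|P|; sorted positive RHS coefficients), sorted:
{ (2; —) ×3,  (2; 1) ×6,  (2; 1,1) }


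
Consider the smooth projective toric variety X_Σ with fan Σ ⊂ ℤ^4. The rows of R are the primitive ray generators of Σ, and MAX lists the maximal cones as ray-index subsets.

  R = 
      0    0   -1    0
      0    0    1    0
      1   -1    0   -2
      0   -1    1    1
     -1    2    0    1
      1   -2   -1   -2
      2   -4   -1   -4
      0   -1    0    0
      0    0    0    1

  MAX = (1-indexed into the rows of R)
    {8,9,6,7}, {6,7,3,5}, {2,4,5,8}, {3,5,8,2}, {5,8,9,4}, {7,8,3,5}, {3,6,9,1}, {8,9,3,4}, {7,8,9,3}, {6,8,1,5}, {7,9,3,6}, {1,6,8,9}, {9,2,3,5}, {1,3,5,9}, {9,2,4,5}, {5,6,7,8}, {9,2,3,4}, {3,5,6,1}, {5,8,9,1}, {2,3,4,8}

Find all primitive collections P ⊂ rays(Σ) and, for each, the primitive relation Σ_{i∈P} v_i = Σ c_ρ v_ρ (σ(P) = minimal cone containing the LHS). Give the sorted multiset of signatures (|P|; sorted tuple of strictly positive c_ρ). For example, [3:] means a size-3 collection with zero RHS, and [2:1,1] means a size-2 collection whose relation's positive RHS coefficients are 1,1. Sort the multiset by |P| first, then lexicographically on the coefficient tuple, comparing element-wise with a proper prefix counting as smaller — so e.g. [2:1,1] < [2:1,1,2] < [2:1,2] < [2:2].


Σ has 14 primitive collections:

  {1,2}:  v_{1} + v_{2} = 0  ⟹  sig = [2:]
  {1,4}:  v_{1} + v_{4} = v_{8} + v_{9}  ⟹  sig = [2:1,1]
  {2,6}:  v_{2} + v_{6} = v_{3} + v_{8}  ⟹  sig = [2:1,1]
  {4,6}:  v_{4} + v_{6} = v_{3} + 2·v_{8} + v_{9}  ⟹  sig = [2:1,1,2]
  {4,7}:  v_{4} + v_{7} = 2·v_{3} + 3·v_{8} + v_{9}  ⟹  sig = [2:1,2,3]
  {1,7}:  v_{1} + v_{7} = 2·v_{6}  ⟹  sig = [2:2]
  {2,7}:  v_{2} + v_{7} = 2·v_{3} + 2·v_{8}  ⟹  sig = [2:2,2]
  {1,3,8}:  v_{1} + v_{3} + v_{8} = v_{6}  ⟹  sig = [3:1]
  {2,8,9}:  v_{2} + v_{8} + v_{9} = v_{4}  ⟹  sig = [3:1]
  {3,4,5}:  v_{3} + v_{4} + v_{5} = v_{2}  ⟹  sig = [3:1]
  {3,6,8}:  v_{3} + v_{6} + v_{8} = v_{7}  ⟹  sig = [3:1]
  {5,6,9}:  v_{5} + v_{6} + v_{9} = v_{1}  ⟹  sig = [3:1]
  {5,7,9}:  v_{5} + v_{7} + v_{9} = v_{6}  ⟹  sig = [3:1]
  {3,5,8,9}:  v_{3} + v_{5} + v_{8} + v_{9} = 0  ⟹  sig = [4:]

so the primitive-relation signature multiset is
    |P|=2: 7 collections, coeffs (), (1,1), (1,1), (1,1,2), (1,2,3), (2), (2,2)
    |P|=3: 6 collections, coeffs (1), (1), (1), (1), (1), (1)
    |P|=4: 1 collection, coeffs ()


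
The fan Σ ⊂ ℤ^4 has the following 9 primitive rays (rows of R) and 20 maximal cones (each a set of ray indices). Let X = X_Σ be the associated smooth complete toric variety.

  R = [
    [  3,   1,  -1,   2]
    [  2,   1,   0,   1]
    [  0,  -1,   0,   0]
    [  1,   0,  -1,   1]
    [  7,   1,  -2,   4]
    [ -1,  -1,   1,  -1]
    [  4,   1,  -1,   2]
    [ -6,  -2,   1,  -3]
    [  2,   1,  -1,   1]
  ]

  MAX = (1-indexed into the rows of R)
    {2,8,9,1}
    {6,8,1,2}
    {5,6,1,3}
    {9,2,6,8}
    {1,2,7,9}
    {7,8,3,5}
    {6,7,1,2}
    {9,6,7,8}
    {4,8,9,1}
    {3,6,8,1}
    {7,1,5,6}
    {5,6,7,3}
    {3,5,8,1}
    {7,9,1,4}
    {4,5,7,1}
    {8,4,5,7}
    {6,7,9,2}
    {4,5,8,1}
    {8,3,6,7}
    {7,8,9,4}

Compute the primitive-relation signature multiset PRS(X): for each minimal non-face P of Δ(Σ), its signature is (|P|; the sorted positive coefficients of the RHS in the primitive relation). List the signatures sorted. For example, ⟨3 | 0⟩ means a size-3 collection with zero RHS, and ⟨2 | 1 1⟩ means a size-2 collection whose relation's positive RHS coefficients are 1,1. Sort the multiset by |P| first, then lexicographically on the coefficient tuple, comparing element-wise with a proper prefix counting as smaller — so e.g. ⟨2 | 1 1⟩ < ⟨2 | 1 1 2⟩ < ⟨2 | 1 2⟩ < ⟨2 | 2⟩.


The 12 primitive collections of Σ (r=9, n=4):

  {2,4}:  v_{2} + v_{4} = v_{1}  →  sig = ⟨2 | 1⟩
  {4,6}:  v_{4} + v_{6} = v_{3}  →  sig = ⟨2 | 1⟩
  {2,3}:  v_{2} + v_{3} = v_{1} + v_{6}  →  sig = ⟨2 | 1 1⟩
  {3,4}:  v_{3} + v_{4} = v_{5} + v_{8}  →  sig = ⟨2 | 1 1⟩
  {2,5}:  v_{2} + v_{5} = 2·v_{1} + v_{6} + v_{7}  →  sig = ⟨2 | 1 1 2⟩
  {3,9}:  v_{3} + v_{9} = 2·v_{7} + v_{8}  →  sig = ⟨2 | 1 2⟩
  {5,9}:  v_{5} + v_{9} = v_{4} + 2·v_{7}  →  sig = ⟨2 | 1 2⟩
  {2,7,8}:  v_{2} + v_{7} + v_{8} = 0  →  sig = ⟨3 | 0⟩
  {1,3,7}:  v_{1} + v_{3} + v_{7} = v_{5}  →  sig = ⟨3 | 1⟩
  {1,6,9}:  v_{1} + v_{6} + v_{9} = v_{7}  →  sig = ⟨3 | 1⟩
  {1,7,8}:  v_{1} + v_{7} + v_{8} = v_{4}  →  sig = ⟨3 | 1⟩
  {5,6,8}:  v_{5} + v_{6} + v_{8} = 2·v_{3}  →  sig = ⟨3 | 2⟩

so the primitive-relation signature multiset is
{ ⟨2 | 1⟩ ×2,  ⟨2 | 1 1⟩ ×2,  ⟨2 | 1 1 2⟩,  ⟨2 | 1 2⟩ ×2,  ⟨3 | 0⟩,  ⟨3 | 1⟩ ×3,  ⟨3 | 2⟩ }
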